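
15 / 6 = 5 / 2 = 2.50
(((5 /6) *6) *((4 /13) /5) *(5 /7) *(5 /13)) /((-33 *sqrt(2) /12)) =-200 *sqrt(2) /13013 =-0.02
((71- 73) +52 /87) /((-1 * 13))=122 /1131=0.11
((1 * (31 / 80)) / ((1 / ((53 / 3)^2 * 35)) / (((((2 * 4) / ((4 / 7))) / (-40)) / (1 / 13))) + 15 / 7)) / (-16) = -55469323 / 4907838720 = -0.01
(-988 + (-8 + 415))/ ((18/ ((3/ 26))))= -581/ 156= -3.72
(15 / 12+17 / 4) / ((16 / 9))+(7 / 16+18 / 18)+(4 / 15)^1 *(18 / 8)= 821 / 160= 5.13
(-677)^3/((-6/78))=4033753529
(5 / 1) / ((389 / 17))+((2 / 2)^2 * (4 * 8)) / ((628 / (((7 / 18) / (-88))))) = 2639587 / 12092454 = 0.22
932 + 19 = 951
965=965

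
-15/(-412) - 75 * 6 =-185385/412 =-449.96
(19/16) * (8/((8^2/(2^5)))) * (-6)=-57/2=-28.50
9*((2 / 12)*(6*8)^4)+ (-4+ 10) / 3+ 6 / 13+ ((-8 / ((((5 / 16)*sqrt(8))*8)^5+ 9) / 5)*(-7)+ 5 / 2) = 140000*sqrt(2) / 312499919+ 323481717716003931 / 40624989470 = 7962628.96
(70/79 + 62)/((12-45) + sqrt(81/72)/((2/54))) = -145728/18881-89424 * sqrt(2)/18881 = -14.42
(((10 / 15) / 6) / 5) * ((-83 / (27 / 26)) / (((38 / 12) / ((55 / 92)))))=-11869 / 35397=-0.34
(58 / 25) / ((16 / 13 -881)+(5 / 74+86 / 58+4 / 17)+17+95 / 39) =-6347868 / 2349115325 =-0.00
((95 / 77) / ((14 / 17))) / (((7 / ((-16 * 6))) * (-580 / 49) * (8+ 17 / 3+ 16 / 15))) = 3420 / 29029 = 0.12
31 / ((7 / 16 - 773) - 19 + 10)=-0.04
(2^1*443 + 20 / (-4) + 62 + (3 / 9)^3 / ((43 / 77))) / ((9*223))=1094900 / 2330127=0.47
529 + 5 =534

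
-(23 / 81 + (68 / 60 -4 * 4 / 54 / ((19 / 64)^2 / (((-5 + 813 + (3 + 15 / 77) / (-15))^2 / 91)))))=9507379894045486 / 394416497475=24104.92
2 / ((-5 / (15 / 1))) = -6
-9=-9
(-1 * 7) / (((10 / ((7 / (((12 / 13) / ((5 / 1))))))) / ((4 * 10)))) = -3185 / 3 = -1061.67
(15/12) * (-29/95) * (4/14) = -29/266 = -0.11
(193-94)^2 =9801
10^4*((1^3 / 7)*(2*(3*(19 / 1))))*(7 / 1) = 1140000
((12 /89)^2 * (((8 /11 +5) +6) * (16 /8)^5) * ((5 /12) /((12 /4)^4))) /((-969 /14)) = -385280 /759869451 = -0.00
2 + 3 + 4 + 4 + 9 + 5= 27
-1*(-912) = 912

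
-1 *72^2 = -5184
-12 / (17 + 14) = -12 / 31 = -0.39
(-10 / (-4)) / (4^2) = 5 / 32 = 0.16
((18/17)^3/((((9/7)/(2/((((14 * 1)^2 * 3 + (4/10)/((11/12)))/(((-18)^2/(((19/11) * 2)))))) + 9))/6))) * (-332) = -1438250421888/83918953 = -17138.56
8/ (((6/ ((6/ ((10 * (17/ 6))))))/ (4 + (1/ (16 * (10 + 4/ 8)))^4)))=637275341/ 564254208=1.13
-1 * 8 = -8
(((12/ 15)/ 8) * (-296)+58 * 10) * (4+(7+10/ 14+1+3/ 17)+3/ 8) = 4344376/ 595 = 7301.47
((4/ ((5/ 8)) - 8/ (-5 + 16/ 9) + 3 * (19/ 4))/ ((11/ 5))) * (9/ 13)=120753/ 16588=7.28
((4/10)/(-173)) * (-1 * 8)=16/865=0.02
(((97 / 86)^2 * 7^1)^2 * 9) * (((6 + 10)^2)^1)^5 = 2682905466965229305856 / 3418801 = 784750404298240.61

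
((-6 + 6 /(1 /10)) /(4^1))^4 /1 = 33215.06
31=31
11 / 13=0.85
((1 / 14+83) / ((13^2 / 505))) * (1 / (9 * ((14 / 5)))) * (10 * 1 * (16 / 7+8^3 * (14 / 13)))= 369890987000 / 6782139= 54538.99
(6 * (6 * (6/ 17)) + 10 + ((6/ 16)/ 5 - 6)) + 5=14811/ 680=21.78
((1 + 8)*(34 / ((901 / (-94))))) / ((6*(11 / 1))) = -282 / 583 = -0.48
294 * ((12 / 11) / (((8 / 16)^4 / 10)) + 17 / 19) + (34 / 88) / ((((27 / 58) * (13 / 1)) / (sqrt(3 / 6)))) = 493 * sqrt(2) / 15444 + 10780098 / 209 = 51579.46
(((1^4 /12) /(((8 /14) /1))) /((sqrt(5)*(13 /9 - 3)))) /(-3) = sqrt(5) /160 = 0.01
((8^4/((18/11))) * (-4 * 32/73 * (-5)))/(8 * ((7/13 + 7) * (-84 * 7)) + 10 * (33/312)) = -749731840/1211450841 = -0.62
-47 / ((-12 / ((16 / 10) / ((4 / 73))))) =3431 / 30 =114.37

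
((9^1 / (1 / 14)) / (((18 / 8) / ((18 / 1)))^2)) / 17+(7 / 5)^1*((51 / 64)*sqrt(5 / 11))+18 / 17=476.16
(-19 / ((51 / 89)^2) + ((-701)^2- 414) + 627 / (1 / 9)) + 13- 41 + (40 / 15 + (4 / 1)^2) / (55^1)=71033170217 / 143055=496544.48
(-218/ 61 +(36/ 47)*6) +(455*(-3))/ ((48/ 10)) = -6498985/ 22936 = -283.35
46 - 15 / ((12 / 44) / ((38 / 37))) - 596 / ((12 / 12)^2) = -22440 / 37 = -606.49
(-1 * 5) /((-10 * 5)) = 1 /10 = 0.10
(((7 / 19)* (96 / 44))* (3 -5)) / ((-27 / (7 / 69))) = 784 / 129789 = 0.01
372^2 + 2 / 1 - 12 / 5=691918 / 5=138383.60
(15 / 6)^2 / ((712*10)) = 5 / 5696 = 0.00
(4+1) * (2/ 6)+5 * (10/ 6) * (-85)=-2120/ 3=-706.67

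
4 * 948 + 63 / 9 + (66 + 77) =3942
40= 40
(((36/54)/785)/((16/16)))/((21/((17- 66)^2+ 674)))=410/3297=0.12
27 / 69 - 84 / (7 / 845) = -233211 / 23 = -10139.61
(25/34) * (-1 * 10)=-125/17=-7.35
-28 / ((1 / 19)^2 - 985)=2527 / 88896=0.03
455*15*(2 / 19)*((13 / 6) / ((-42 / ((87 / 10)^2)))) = -426387 / 152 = -2805.18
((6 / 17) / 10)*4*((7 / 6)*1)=14 / 85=0.16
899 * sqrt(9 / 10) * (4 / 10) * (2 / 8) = 2697 * sqrt(10) / 100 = 85.29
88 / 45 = 1.96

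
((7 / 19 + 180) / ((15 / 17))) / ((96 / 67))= 3903353 / 27360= 142.67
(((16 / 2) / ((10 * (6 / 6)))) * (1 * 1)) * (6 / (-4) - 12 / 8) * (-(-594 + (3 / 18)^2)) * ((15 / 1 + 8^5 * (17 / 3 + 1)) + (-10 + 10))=-311433891.44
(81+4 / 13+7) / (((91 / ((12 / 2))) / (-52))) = -3936 / 13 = -302.77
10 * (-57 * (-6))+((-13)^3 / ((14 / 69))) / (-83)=4125633 / 1162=3550.46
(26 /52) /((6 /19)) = 19 /12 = 1.58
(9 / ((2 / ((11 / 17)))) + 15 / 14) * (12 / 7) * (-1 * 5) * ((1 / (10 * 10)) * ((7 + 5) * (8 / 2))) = -68256 / 4165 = -16.39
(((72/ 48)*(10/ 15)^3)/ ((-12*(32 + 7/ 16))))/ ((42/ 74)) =-592/ 294273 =-0.00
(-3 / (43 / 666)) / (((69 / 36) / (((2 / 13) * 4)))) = -191808 / 12857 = -14.92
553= 553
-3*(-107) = 321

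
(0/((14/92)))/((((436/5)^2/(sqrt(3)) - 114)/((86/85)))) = 0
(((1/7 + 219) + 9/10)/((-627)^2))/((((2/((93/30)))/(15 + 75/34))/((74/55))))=229674133/11435685800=0.02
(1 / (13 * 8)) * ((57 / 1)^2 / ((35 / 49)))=43.74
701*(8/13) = 5608/13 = 431.38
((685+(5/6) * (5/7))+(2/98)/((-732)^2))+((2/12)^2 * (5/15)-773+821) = 57783185743/78766128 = 733.60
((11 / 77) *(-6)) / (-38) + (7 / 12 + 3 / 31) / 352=38771 / 1583232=0.02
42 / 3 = 14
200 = 200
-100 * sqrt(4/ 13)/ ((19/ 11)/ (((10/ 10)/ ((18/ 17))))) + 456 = 456-18700 * sqrt(13)/ 2223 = 425.67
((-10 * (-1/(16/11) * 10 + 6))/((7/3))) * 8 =30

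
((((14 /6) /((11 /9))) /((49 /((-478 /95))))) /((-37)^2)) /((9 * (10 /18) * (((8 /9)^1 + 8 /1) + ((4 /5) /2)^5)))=-806625 /250644284968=-0.00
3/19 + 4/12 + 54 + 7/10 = 31459/570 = 55.19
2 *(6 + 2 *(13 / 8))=37 / 2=18.50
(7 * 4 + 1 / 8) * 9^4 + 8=1476289 / 8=184536.12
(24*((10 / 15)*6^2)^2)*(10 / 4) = 34560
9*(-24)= -216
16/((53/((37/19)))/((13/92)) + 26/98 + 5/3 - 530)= -565656/11859719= -0.05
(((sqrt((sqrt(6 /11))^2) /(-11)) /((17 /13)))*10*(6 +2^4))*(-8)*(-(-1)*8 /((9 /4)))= 321.29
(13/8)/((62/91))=1183/496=2.39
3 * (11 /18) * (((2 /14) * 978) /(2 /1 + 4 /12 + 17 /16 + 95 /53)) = 4561392 /92393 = 49.37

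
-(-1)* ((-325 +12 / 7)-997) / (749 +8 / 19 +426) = -175598 / 156331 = -1.12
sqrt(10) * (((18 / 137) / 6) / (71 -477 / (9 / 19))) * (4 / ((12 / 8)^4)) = -8 * sqrt(10) / 432783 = -0.00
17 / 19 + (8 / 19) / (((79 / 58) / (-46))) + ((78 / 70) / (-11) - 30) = -25095474 / 577885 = -43.43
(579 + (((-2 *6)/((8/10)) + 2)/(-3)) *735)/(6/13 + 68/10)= 61165/118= 518.35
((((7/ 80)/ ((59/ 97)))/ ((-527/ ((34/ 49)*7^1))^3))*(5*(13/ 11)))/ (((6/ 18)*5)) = -3783/ 9473835910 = -0.00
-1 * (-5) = 5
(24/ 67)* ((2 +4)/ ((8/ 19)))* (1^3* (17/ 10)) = 2907/ 335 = 8.68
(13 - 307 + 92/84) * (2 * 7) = -12302/3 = -4100.67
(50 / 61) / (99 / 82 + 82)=4100 / 416203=0.01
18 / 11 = 1.64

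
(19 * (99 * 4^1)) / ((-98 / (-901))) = 3389562 / 49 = 69174.73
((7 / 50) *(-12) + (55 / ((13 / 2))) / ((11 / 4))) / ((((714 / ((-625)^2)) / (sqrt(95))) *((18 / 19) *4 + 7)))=13478125 *sqrt(95) / 190281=690.39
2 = 2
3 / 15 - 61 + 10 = -254 / 5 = -50.80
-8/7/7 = -8/49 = -0.16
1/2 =0.50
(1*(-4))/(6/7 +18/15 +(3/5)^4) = -17500/9567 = -1.83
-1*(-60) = 60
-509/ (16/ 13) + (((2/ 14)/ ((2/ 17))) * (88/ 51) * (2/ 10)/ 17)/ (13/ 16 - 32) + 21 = -392.56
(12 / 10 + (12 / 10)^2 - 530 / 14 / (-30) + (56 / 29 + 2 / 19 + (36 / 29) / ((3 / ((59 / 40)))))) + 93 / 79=176554724 / 22852725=7.73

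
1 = 1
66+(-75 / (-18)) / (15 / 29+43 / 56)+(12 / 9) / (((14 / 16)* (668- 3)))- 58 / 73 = 145633105532 / 2127581715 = 68.45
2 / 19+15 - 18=-2.89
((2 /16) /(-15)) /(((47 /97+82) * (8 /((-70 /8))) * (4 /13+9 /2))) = 1261 /54864000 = 0.00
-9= -9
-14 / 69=-0.20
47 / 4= 11.75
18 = 18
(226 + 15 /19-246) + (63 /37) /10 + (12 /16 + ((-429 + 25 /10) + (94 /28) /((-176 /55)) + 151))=-232144721 /787360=-294.84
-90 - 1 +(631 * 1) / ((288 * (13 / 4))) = -84545 / 936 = -90.33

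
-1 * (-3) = 3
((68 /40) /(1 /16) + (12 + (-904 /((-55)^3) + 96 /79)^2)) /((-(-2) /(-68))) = -238999002282092904 /172754878140625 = -1383.46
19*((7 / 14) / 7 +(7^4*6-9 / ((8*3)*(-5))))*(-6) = -229922097 / 140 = -1642300.69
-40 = -40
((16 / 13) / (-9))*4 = -0.55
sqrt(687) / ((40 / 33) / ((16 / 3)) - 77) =-22 * sqrt(687) / 1689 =-0.34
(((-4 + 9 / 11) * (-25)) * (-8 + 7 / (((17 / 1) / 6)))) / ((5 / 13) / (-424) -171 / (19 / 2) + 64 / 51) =1360086000 / 51782533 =26.27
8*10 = 80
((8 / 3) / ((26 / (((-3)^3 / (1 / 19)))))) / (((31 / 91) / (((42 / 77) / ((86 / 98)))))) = -96.00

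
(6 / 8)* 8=6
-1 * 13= -13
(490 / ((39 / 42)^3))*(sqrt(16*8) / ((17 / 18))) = 7331.26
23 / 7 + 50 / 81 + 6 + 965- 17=543131 / 567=957.90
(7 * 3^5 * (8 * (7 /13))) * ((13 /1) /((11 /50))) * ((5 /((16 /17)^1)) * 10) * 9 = 2277213750 /11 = 207019431.82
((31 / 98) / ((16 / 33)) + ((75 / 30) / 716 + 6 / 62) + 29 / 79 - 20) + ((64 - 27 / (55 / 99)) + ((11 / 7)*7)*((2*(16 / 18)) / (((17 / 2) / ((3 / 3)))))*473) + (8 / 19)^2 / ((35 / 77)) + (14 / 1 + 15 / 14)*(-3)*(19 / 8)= 185599877641850479 / 189826356273120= 977.74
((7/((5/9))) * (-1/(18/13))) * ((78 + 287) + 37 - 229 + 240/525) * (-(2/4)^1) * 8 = 157846/25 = 6313.84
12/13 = 0.92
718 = 718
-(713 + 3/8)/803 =-5707/6424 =-0.89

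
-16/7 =-2.29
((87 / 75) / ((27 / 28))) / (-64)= -203 / 10800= -0.02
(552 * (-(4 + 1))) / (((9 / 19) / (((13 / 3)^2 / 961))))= -2954120 / 25947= -113.85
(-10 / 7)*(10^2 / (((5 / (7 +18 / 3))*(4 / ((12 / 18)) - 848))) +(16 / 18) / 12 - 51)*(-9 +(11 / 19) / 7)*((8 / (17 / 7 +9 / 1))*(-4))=2762834440 / 1511811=1827.50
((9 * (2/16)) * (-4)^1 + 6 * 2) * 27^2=10935/2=5467.50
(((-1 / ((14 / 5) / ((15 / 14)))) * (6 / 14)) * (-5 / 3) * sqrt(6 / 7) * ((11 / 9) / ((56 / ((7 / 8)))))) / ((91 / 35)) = 6875 * sqrt(42) / 23971584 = 0.00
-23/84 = -0.27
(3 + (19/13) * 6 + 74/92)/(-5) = -7519/2990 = -2.51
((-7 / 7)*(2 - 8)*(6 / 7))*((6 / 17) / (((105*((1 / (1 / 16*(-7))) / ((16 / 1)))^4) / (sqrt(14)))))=155.30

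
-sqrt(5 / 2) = -sqrt(10) / 2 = -1.58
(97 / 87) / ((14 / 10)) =485 / 609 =0.80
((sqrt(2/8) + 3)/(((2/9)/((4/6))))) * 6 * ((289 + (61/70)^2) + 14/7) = 12866589/700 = 18380.84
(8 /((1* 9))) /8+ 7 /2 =65 /18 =3.61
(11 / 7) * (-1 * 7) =-11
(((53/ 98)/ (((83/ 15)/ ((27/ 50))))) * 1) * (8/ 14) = 4293/ 142345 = 0.03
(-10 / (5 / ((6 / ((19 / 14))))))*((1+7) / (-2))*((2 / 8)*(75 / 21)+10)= 7320 / 19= 385.26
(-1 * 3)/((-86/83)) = 249/86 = 2.90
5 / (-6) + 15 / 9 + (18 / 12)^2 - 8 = -4.92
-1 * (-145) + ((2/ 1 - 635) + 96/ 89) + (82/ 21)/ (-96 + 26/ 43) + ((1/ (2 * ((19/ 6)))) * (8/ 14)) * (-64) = -35887523353/ 72833061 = -492.74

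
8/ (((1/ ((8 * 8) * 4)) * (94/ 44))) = 45056/ 47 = 958.64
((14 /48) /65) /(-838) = -7 /1307280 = -0.00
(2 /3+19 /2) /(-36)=-61 /216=-0.28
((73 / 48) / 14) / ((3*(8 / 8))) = 73 / 2016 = 0.04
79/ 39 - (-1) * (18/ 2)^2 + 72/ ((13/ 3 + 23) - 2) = 85.87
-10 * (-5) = 50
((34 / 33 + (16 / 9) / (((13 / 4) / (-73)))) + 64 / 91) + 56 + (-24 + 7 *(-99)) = -6299075 / 9009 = -699.20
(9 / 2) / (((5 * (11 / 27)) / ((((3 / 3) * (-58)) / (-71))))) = 7047 / 3905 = 1.80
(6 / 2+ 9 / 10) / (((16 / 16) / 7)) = 27.30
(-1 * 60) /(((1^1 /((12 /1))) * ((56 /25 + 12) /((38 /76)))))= -2250 /89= -25.28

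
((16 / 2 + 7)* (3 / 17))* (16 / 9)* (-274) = -21920 / 17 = -1289.41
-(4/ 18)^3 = -8/ 729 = -0.01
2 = 2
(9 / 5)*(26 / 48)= 39 / 40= 0.98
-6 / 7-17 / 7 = -23 / 7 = -3.29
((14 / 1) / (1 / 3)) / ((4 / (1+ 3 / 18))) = 49 / 4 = 12.25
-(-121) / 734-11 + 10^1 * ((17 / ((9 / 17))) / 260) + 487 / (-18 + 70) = -40315 / 171756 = -0.23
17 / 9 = 1.89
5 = 5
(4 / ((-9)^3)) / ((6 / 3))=-2 / 729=-0.00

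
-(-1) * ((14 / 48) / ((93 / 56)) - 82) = -22829 / 279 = -81.82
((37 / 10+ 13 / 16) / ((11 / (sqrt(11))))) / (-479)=-361 * sqrt(11) / 421520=-0.00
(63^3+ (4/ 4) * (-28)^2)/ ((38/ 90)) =11287395/ 19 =594073.42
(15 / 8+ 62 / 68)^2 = 143641 / 18496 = 7.77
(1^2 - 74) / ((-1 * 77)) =73 / 77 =0.95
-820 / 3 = -273.33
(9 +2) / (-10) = -1.10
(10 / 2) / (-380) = -1 / 76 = -0.01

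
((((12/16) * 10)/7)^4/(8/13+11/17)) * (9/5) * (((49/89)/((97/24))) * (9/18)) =6712875/52454108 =0.13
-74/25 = -2.96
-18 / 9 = -2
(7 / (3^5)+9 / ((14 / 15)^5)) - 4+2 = 1403135429 / 130691232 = 10.74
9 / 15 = 3 / 5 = 0.60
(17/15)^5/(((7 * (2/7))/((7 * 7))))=69572993/1518750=45.81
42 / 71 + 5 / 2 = 439 / 142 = 3.09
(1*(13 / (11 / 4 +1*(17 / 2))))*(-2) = -104 / 45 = -2.31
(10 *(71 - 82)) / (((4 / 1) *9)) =-55 / 18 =-3.06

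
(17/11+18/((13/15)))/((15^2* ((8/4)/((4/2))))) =3191/32175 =0.10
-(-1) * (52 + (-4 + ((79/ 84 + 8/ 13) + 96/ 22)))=647681/ 12012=53.92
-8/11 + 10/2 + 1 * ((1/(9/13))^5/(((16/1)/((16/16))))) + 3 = 79666943/10392624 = 7.67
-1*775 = -775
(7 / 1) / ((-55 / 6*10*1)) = -21 / 275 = -0.08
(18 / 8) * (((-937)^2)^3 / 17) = 6090880160873197881 / 68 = 89571767071664674.72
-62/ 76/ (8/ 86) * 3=-3999/ 152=-26.31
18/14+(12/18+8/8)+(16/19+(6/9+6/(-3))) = 982/399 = 2.46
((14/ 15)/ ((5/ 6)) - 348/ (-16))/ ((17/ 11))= 25157/ 1700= 14.80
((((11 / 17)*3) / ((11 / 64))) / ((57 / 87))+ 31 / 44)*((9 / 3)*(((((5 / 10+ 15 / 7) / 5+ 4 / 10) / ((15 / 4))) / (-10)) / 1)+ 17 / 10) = 29019569 / 994840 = 29.17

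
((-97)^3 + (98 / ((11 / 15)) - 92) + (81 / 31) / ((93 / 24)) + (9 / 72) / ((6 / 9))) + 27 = -154354105887 / 169136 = -912603.50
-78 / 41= -1.90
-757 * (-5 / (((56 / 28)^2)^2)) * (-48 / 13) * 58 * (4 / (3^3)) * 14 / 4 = -26268.55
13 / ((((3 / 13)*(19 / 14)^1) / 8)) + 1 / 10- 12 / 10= 188653 / 570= 330.97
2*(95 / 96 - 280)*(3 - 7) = 2232.08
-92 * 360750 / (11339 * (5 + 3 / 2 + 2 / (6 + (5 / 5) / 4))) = -72150000 / 168113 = -429.18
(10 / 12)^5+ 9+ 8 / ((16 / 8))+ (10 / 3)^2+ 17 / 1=322805 / 7776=41.51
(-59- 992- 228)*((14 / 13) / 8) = -8953 / 52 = -172.17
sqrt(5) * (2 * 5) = 10 * sqrt(5) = 22.36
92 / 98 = 46 / 49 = 0.94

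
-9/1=-9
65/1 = 65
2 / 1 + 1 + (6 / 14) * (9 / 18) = 45 / 14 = 3.21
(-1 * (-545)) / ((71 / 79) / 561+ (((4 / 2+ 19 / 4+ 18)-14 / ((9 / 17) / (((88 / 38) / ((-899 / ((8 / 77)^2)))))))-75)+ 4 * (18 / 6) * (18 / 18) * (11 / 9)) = -34656047769420 / 2262562746799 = -15.32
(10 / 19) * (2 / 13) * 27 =540 / 247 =2.19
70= 70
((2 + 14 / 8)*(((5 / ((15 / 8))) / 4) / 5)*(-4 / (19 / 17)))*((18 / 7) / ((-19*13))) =612 / 32851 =0.02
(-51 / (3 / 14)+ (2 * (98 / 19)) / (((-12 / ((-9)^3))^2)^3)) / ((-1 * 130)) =-10088665468007273 / 2529280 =-3988749947.81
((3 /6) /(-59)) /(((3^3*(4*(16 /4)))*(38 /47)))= -47 /1937088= -0.00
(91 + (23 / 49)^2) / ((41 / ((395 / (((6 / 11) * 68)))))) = 237910475 / 10040982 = 23.69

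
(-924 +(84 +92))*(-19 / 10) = 7106 / 5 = 1421.20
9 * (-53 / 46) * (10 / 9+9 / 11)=-10123 / 506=-20.01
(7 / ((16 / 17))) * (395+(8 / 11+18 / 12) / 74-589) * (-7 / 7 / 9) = 4175353 / 26048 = 160.29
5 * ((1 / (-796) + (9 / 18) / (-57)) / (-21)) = 325 / 136116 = 0.00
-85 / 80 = -17 / 16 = -1.06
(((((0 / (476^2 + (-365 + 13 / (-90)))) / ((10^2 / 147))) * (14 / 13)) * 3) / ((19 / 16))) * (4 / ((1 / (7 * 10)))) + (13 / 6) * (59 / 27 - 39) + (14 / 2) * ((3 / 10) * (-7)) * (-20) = 17353 / 81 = 214.23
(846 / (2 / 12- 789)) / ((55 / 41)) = -0.80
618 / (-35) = -618 / 35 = -17.66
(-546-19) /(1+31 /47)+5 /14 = -92845 /273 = -340.09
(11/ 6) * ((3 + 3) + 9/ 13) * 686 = 8416.69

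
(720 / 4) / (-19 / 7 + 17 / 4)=5040 / 43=117.21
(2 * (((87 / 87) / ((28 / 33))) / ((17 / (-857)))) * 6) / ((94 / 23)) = -1951389 / 11186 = -174.45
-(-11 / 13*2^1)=22 / 13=1.69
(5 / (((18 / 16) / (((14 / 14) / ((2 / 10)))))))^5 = 320000000000 / 59049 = 5419228.10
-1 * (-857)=857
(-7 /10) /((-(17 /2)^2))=14 /1445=0.01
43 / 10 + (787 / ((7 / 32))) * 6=1511341 / 70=21590.59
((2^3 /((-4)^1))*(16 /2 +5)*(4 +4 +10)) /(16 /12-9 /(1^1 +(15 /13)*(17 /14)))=306774 /1583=193.79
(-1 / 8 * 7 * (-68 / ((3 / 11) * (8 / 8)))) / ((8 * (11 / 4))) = 119 / 12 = 9.92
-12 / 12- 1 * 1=-2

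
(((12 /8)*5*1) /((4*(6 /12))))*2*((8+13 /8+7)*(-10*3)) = -29925 /8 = -3740.62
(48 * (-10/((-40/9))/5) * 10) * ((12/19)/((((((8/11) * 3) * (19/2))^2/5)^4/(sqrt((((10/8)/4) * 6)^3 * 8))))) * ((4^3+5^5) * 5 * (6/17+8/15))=80464295083871875 * sqrt(15)/1213347047674355712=0.26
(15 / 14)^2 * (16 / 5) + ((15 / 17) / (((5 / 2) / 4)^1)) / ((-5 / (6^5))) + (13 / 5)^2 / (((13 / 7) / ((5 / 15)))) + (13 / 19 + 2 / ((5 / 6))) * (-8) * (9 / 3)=-2264.71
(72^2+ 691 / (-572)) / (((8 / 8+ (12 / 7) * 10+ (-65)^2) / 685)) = 14215050815 / 16989544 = 836.69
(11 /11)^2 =1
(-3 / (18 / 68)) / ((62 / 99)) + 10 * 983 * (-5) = -1524211 / 31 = -49168.10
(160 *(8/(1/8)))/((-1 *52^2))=-640/169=-3.79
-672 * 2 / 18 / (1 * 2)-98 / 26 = -1603 / 39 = -41.10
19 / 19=1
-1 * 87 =-87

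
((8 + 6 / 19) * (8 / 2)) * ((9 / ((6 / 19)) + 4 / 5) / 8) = 23147 / 190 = 121.83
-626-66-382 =-1074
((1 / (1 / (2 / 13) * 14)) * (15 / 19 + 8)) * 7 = 167 / 247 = 0.68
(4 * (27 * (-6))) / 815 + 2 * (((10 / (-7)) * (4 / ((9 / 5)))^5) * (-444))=7719590717912 / 112291515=68745.98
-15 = -15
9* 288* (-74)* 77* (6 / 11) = -8055936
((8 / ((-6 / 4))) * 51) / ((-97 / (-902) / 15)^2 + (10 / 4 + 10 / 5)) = -60.44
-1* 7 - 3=-10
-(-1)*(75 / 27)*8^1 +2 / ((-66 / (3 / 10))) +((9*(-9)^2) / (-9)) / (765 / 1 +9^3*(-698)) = 1241466833 / 55888470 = 22.21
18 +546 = 564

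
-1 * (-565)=565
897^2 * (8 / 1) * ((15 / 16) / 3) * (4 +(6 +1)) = 44253495 / 2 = 22126747.50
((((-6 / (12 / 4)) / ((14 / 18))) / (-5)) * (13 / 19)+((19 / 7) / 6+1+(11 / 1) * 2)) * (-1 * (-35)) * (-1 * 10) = -474895 / 57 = -8331.49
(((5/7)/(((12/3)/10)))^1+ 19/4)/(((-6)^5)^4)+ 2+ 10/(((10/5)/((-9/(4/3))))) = -1083441617738661827/34124145440587776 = -31.75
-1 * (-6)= 6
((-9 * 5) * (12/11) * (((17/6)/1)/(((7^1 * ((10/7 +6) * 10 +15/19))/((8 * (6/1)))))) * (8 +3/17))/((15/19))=-14451552/109835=-131.58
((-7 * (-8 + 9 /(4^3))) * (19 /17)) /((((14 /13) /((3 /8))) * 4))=372723 /69632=5.35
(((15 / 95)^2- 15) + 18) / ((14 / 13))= 1014 / 361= 2.81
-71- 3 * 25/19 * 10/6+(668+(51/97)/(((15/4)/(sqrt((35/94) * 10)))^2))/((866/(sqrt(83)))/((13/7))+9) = -246615423561122/3084717340997+720140260840 * sqrt(83)/487060632789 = -66.48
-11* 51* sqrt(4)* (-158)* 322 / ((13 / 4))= 228331488 / 13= 17563960.62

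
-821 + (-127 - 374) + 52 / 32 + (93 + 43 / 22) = -107837 / 88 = -1225.42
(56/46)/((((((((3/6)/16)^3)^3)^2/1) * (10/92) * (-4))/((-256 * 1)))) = 4436777100798802905238461218816/5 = 887355420159760581047692200000.00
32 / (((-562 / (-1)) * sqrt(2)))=8 * sqrt(2) / 281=0.04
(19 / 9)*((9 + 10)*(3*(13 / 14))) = 4693 / 42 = 111.74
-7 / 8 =-0.88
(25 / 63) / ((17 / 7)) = 0.16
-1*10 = -10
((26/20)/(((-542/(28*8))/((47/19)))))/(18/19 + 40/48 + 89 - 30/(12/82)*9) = 205296/270974255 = 0.00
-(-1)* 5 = 5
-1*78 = -78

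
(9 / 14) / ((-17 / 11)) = -99 / 238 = -0.42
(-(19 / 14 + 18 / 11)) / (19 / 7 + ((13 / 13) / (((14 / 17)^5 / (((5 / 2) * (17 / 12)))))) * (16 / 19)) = -504728616 / 1785216103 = -0.28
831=831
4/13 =0.31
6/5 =1.20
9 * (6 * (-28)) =-1512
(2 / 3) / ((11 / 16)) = 32 / 33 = 0.97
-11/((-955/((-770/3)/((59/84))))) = -47432/11269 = -4.21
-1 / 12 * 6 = -1 / 2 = -0.50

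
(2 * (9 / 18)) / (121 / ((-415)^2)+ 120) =172225 / 20667121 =0.01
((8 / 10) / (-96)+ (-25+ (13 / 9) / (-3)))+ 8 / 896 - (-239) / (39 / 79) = 90151717 / 196560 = 458.65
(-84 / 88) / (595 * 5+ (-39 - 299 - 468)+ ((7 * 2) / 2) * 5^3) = -21 / 66968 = -0.00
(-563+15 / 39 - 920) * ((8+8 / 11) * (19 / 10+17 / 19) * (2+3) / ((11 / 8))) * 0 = 0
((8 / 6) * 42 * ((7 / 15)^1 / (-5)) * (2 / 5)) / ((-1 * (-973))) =-0.00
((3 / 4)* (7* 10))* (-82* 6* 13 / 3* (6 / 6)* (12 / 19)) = -1343160 / 19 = -70692.63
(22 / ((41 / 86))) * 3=5676 / 41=138.44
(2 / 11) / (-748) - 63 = -259183 / 4114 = -63.00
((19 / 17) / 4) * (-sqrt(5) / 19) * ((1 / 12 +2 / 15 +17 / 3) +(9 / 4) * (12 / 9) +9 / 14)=-4001 * sqrt(5) / 28560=-0.31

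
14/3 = 4.67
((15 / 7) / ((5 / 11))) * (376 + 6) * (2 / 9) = 8404 / 21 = 400.19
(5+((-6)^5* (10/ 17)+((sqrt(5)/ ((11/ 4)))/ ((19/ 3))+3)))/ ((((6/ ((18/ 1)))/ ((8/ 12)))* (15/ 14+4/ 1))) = -1800.67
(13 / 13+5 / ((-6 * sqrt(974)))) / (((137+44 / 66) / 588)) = 4.16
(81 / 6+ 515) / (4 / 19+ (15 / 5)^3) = 20083 / 1034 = 19.42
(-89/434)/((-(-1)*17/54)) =-0.65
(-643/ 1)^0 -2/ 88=43/ 44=0.98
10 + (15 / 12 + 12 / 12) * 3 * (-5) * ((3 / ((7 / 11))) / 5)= -611 / 28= -21.82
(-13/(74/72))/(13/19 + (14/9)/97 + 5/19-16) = 1940679/2307061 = 0.84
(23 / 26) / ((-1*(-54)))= 23 / 1404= 0.02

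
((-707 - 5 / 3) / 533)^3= -9609256376 / 4088324799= -2.35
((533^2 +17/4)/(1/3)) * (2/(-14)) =-487017/4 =-121754.25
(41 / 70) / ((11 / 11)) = 41 / 70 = 0.59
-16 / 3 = -5.33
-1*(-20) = 20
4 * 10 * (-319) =-12760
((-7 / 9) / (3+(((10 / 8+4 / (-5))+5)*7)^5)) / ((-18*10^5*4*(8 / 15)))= 35 / 13964213035802322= 0.00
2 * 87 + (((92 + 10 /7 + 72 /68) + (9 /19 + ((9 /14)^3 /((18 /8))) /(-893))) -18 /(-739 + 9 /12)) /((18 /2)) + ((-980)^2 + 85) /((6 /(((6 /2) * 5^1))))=110775361379326940 /46129548297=2401397.05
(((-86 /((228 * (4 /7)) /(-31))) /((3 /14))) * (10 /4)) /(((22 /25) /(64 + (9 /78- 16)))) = 1134882875 /86944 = 13053.03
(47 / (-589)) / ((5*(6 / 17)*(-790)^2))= -799 / 11027847000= -0.00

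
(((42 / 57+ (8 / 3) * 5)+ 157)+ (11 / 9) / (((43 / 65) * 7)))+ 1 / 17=171.39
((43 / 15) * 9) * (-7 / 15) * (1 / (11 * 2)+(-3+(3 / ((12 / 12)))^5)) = -1589581 / 550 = -2890.15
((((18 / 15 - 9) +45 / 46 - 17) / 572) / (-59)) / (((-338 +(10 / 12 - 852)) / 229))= -3764073 / 27691077700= -0.00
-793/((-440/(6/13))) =183/220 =0.83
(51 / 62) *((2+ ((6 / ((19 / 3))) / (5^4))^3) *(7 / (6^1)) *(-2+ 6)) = 398545410850258 / 51911376953125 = 7.68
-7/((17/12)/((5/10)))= -42/17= -2.47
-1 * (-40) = 40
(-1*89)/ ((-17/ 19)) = 1691/ 17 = 99.47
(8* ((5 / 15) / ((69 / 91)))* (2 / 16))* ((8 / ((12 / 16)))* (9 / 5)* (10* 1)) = 5824 / 69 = 84.41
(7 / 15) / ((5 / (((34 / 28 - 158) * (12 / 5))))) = -878 / 25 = -35.12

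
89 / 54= 1.65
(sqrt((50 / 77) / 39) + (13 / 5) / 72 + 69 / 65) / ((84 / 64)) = 80*sqrt(6006) / 63063 + 10274 / 12285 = 0.93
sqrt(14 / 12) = sqrt(42) / 6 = 1.08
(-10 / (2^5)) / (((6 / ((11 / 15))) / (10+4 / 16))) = -451 / 1152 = -0.39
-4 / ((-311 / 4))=16 / 311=0.05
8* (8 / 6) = 32 / 3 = 10.67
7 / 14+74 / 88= 59 / 44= 1.34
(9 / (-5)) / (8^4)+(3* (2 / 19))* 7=859989 / 389120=2.21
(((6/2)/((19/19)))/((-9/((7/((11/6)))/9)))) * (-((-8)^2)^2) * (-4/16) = -14336/99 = -144.81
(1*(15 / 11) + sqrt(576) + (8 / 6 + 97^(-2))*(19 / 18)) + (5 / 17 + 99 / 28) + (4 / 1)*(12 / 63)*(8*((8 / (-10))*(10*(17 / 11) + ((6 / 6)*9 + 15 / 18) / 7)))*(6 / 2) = -914301533587 / 4232356380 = -216.03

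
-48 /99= -16 /33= -0.48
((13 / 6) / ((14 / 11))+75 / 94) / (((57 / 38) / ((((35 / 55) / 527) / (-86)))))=-9871 / 421766532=-0.00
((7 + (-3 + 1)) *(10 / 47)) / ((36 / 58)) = 725 / 423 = 1.71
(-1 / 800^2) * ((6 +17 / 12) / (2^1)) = -89 / 15360000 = -0.00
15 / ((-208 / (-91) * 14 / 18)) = 8.44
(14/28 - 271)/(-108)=541/216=2.50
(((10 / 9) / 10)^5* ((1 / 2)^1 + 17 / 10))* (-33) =-121 / 98415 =-0.00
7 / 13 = 0.54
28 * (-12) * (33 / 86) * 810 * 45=-202078800 / 43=-4699506.98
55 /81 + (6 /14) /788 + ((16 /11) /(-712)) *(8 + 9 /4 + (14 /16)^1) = 1614077 /2457378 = 0.66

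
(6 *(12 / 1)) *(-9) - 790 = -1438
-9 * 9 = -81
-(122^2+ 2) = -14886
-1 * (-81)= 81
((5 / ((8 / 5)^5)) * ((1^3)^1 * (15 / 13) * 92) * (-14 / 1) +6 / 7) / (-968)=263821137 / 360808448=0.73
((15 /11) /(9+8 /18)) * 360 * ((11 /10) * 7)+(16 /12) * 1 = 20480 /51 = 401.57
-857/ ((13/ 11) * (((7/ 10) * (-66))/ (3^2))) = 12855/ 91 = 141.26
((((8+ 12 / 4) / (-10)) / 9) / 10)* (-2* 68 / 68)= 11 / 450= 0.02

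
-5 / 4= -1.25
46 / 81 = 0.57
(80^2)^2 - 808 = 40959192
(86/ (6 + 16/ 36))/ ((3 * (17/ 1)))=129/ 493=0.26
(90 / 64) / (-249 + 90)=-15 / 1696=-0.01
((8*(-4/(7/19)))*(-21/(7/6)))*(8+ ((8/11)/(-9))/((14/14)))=136192/11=12381.09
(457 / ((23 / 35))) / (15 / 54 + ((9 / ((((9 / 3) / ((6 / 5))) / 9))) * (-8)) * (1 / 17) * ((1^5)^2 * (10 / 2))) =-4894470 / 534589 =-9.16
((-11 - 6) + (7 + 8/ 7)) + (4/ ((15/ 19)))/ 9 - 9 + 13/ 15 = -15524/ 945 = -16.43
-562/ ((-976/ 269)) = 75589/ 488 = 154.90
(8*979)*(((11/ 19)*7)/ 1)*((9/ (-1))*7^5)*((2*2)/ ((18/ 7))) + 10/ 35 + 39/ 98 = -7468408055.74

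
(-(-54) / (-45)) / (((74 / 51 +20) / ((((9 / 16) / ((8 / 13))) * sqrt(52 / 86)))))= -17901 * sqrt(1118) / 15053440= -0.04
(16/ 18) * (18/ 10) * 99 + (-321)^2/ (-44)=-2183.44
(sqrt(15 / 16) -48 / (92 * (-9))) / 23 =0.04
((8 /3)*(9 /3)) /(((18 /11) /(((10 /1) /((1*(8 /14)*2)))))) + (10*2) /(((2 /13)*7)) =3865 /63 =61.35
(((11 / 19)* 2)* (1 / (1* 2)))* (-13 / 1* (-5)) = 715 / 19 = 37.63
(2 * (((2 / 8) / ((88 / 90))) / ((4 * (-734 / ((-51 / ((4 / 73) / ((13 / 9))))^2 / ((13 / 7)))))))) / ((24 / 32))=-700736855 / 3100416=-226.01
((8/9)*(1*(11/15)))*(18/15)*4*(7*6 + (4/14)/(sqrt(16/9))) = 69344/525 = 132.08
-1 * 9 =-9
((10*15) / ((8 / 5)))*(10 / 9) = 625 / 6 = 104.17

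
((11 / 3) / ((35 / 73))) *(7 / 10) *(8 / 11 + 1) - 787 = -116663 / 150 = -777.75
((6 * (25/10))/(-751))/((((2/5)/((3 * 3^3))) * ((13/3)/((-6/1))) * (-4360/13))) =-0.02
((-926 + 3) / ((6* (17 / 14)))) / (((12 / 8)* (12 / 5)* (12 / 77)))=-2487485 / 11016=-225.81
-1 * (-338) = 338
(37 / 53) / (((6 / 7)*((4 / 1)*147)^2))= 0.00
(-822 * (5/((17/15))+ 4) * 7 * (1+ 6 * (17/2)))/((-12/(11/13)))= 3017014/17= 177471.41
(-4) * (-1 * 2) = 8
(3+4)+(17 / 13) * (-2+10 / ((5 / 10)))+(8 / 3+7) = 1568 / 39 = 40.21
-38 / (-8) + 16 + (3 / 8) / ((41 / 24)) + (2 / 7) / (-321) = 7727105 / 368508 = 20.97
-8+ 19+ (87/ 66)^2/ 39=208477/ 18876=11.04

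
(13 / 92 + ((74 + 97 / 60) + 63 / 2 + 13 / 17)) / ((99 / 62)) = 39280286 / 580635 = 67.65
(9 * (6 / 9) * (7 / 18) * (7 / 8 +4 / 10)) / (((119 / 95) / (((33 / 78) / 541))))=209 / 112528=0.00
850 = 850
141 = 141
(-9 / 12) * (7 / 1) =-21 / 4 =-5.25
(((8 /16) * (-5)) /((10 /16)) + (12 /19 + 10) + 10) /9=316 /171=1.85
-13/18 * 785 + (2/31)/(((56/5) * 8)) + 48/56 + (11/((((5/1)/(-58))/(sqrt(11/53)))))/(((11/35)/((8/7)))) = -5054021/8928 - 464 * sqrt(583)/53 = -777.47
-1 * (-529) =529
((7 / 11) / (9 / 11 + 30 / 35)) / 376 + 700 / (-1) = -33952751 / 48504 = -700.00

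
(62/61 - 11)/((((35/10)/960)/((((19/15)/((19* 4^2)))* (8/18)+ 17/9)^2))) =-241846312/24705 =-9789.37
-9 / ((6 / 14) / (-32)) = 672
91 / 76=1.20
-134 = -134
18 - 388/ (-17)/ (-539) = 164546/ 9163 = 17.96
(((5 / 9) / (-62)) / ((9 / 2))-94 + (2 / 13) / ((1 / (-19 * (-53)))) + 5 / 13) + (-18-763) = -23492981 / 32643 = -719.69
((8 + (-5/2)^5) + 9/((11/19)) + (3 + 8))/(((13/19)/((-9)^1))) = 3798765/4576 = 830.15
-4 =-4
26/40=0.65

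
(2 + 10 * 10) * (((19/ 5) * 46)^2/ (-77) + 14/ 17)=-40391.51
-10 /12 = -5 /6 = -0.83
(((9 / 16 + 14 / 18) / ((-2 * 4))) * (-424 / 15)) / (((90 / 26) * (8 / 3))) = 132977 / 259200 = 0.51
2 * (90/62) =90/31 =2.90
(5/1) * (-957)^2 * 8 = 36633960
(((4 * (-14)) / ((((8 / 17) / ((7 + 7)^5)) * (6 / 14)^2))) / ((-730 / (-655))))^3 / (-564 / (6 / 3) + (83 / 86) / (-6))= 1490740348655898735720526408092368896 / 13763260017945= 108313026616675226151674.10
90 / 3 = 30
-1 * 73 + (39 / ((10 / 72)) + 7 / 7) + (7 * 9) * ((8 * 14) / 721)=112572 / 515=218.59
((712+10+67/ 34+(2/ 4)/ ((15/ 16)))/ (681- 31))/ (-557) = -369497/ 184645500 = -0.00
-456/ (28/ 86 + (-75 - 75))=4902/ 1609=3.05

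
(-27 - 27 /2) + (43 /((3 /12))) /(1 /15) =2539.50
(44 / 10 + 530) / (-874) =-1336 / 2185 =-0.61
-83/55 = -1.51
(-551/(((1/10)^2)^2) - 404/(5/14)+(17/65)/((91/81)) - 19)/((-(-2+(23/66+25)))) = 2151497835696/9115015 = 236038.87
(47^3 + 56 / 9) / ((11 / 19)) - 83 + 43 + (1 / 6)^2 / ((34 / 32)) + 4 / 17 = 100588223 / 561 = 179301.65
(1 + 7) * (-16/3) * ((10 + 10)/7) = -2560/21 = -121.90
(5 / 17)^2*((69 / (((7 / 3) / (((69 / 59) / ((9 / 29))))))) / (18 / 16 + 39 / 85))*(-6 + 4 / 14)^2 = 198.74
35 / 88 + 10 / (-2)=-4.60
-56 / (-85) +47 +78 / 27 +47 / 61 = 2394764 / 46665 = 51.32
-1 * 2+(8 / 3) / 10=-1.73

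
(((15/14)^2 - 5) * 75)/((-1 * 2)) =56625/392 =144.45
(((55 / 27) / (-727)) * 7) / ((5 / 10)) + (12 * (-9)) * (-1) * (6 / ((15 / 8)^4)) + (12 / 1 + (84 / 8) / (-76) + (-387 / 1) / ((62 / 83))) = -26234690141611 / 57807405000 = -453.83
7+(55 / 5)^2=128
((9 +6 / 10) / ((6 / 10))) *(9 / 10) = 72 / 5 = 14.40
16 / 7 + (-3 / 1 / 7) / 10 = 157 / 70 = 2.24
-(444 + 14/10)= -2227/5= -445.40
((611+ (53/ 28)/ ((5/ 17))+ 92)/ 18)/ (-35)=-33107/ 29400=-1.13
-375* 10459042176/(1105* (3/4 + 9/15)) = -1743173696000/663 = -2629221260.94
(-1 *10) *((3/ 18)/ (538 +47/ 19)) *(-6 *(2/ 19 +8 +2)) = 640/ 3423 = 0.19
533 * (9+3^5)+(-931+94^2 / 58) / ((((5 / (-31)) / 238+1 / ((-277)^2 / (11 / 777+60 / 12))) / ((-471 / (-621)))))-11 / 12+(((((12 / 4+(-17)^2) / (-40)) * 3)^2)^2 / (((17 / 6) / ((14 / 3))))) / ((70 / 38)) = 10671222630687808771157 / 8180708147418750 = 1304437.52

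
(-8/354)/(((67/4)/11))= -176/11859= -0.01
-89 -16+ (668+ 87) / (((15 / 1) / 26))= 3611 / 3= 1203.67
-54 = -54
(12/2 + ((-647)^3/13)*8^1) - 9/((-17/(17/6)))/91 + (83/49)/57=-12103298508761/72618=-166670777.34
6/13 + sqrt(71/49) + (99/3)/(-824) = 4515/10712 + sqrt(71)/7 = 1.63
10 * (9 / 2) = 45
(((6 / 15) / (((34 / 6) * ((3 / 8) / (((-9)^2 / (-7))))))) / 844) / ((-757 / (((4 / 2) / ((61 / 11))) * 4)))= 28512 / 5797291465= 0.00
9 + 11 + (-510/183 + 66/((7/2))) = 15402/427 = 36.07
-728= -728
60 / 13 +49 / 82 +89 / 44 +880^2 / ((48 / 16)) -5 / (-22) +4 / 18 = 4953209863 / 19188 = 258141.02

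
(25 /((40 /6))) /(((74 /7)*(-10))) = -21 /592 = -0.04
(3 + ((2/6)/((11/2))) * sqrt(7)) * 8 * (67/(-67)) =-24 - 16 * sqrt(7)/33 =-25.28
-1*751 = -751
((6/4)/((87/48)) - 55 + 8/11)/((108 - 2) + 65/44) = -68196/137141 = -0.50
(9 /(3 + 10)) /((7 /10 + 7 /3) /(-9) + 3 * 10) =0.02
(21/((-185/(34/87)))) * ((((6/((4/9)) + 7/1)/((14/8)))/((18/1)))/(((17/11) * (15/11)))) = -9922/724275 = -0.01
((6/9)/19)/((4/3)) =1/38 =0.03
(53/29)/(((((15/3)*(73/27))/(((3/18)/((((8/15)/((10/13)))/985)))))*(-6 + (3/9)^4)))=-114172335/21356296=-5.35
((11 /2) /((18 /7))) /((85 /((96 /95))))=616 /24225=0.03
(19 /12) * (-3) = -19 /4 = -4.75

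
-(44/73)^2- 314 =-1675242/5329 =-314.36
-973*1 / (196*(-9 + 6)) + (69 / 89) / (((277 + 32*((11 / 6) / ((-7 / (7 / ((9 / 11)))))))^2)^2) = 507757661754211009 / 306846356662620012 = 1.65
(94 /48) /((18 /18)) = 47 /24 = 1.96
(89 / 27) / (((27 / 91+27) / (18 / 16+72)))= 526435 / 59616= 8.83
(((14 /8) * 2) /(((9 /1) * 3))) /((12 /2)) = 7 /324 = 0.02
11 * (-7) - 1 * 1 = -78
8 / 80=1 / 10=0.10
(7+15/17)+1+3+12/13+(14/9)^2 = 272546/17901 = 15.23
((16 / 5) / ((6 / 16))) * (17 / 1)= 2176 / 15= 145.07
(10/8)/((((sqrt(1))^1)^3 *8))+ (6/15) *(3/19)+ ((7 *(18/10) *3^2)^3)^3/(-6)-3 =-613761805792454325197470421/1187500000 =-516852046983119431.75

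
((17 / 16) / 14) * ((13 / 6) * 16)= 221 / 84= 2.63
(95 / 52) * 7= 665 / 52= 12.79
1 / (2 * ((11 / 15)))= 15 / 22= 0.68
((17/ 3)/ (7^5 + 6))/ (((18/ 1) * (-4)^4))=1/ 13671936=0.00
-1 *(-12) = 12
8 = 8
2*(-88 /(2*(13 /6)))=-528 /13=-40.62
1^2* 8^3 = 512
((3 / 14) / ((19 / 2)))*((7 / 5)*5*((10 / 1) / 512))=0.00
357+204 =561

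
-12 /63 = -0.19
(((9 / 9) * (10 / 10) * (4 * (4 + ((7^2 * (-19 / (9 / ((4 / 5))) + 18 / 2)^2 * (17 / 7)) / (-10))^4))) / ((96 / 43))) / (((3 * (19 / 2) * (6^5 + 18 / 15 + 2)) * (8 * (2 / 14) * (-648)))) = -8285553478379867552942454187981 / 4638271239296323200000000000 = -1786.35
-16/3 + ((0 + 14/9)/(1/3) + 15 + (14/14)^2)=46/3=15.33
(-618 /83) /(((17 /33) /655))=-13358070 /1411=-9467.09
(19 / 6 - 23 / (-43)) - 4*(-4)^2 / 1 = -15557 / 258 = -60.30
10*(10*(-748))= -74800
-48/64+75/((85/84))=4989/68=73.37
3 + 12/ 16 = 15/ 4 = 3.75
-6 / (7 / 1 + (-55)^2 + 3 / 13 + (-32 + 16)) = -78 / 39211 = -0.00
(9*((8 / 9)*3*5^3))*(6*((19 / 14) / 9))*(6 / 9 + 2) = 7238.10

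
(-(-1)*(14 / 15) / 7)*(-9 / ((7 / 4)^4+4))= -1536 / 17125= -0.09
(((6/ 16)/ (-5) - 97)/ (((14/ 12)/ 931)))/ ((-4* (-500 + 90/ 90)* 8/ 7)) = -10845219/ 319360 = -33.96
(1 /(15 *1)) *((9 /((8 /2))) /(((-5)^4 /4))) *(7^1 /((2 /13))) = 273 /6250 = 0.04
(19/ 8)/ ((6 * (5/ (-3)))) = -19/ 80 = -0.24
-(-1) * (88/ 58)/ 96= 11/ 696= 0.02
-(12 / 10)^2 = -36 / 25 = -1.44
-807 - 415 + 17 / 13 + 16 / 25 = -396517 / 325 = -1220.05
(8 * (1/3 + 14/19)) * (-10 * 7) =-599.30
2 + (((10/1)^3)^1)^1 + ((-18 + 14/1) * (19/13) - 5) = 12885/13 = 991.15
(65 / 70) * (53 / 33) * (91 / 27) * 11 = 8957 / 162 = 55.29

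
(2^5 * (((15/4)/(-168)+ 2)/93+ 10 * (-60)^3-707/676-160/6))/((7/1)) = -7604610770069/770133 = -9874412.30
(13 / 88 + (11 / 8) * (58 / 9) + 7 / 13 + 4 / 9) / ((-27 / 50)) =-2571875 / 138996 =-18.50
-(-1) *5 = 5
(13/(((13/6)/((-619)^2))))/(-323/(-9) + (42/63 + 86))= 20690694/1103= 18758.56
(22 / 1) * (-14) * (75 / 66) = -350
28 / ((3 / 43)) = 1204 / 3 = 401.33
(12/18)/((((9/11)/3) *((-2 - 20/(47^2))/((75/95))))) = -121495/126483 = -0.96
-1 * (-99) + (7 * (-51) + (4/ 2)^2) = -254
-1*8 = -8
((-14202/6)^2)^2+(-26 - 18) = 31390124030677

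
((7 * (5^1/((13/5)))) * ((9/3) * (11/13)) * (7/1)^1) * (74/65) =598290/2197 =272.32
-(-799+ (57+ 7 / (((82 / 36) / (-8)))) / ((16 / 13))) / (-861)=-0.90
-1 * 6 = -6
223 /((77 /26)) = 5798 /77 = 75.30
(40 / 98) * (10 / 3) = 200 / 147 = 1.36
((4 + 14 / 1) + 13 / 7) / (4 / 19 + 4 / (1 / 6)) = 2641 / 3220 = 0.82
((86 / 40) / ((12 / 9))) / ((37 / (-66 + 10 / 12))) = -16813 / 5920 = -2.84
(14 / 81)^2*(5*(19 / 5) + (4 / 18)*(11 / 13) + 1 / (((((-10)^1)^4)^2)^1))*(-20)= -11000500005733 / 959546250000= -11.46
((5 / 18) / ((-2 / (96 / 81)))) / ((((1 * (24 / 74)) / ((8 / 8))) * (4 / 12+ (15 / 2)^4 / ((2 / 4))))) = -2960 / 36907569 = -0.00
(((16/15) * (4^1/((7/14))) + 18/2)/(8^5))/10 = 263/4915200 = 0.00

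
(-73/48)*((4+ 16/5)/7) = -1.56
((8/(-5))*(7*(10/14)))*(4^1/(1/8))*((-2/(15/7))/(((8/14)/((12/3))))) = 25088/15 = 1672.53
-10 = -10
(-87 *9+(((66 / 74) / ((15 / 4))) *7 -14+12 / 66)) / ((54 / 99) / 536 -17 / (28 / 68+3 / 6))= 13443482196 / 315212435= 42.65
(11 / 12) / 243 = 11 / 2916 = 0.00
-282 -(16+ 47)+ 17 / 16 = -5503 / 16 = -343.94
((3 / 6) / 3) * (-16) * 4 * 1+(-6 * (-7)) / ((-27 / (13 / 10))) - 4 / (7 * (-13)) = -51781 / 4095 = -12.64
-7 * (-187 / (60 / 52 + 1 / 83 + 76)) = 1412411 / 83262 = 16.96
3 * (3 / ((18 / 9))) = 9 / 2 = 4.50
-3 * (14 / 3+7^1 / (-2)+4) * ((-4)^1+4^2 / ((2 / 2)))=-186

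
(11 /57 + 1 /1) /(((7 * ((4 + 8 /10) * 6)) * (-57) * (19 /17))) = -1445 /15556212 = -0.00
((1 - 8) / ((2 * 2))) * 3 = -21 / 4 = -5.25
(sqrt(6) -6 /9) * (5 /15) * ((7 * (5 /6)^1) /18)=-35 /486 +35 * sqrt(6) /324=0.19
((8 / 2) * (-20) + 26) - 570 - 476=-1100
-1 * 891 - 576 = -1467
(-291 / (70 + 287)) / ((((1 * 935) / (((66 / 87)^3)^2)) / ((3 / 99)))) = -0.00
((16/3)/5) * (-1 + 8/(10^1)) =-16/75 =-0.21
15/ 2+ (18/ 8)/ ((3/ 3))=39/ 4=9.75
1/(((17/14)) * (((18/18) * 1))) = 14/17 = 0.82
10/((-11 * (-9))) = 10/99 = 0.10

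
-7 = -7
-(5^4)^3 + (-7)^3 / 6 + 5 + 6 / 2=-1464844045 / 6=-244140674.17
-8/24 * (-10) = 10/3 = 3.33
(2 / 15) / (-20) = -1 / 150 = -0.01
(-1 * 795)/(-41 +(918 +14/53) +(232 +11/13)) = -547755/764866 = -0.72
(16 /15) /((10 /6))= 16 /25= 0.64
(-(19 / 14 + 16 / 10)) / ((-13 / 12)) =2.73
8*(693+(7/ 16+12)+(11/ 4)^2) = 5704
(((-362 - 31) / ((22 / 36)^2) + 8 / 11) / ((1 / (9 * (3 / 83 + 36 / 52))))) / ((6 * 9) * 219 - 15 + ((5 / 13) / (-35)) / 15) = -47256512940 / 80956693301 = -0.58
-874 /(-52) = 437 /26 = 16.81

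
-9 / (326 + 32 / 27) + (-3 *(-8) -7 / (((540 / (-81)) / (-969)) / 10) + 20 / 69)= -3093518380 / 304773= -10150.24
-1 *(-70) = 70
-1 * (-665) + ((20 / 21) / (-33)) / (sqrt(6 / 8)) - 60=605 - 40 * sqrt(3) / 2079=604.97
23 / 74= 0.31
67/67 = 1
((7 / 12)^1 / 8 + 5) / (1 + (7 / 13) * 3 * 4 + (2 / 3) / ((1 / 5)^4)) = 6331 / 529312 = 0.01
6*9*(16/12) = 72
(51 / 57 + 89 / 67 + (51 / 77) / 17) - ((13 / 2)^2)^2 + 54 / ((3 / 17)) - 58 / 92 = -1477.43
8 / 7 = 1.14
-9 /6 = -3 /2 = -1.50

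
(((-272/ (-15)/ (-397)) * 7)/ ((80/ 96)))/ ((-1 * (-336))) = -34/ 29775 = -0.00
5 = 5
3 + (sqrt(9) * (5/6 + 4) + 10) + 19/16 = 459/16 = 28.69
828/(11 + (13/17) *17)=69/2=34.50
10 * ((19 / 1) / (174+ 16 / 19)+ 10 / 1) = 167905 / 1661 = 101.09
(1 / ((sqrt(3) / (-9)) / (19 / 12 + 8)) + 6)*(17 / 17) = 6 - 115*sqrt(3) / 4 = -43.80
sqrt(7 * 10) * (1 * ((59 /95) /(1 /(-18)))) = -1062 * sqrt(70) /95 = -93.53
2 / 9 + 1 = 1.22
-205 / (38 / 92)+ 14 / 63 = -84832 / 171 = -496.09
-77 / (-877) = 77 / 877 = 0.09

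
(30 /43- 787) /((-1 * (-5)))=-33811 /215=-157.26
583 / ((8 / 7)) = 4081 / 8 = 510.12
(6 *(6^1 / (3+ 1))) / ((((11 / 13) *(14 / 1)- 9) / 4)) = 468 / 37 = 12.65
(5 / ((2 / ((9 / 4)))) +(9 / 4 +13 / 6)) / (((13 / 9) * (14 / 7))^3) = 58563 / 140608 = 0.42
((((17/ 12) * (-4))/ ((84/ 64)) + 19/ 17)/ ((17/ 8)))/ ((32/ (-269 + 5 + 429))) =-7.76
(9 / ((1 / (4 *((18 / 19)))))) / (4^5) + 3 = 7377 / 2432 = 3.03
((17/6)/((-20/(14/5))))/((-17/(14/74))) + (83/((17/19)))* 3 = 52514933/188700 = 278.30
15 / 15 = 1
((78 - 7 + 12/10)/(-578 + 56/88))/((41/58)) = -7942/44895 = -0.18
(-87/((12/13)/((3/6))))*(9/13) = -261/8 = -32.62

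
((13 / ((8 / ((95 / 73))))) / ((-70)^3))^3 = -15069223 / 64299987494170624000000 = -0.00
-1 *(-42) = 42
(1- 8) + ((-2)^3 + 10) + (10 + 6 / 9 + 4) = 29 / 3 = 9.67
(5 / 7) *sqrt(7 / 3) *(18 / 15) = 2 *sqrt(21) / 7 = 1.31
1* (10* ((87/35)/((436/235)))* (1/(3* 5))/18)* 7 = 1363/3924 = 0.35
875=875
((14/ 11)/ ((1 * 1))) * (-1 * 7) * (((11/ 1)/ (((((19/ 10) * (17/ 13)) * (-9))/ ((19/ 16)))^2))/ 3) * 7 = -1449175/ 2247264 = -0.64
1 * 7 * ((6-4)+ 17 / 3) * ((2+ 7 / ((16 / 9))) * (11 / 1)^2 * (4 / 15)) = 370139 / 36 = 10281.64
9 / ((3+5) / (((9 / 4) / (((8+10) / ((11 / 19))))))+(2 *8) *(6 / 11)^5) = 1449459 / 17927872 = 0.08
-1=-1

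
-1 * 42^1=-42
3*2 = 6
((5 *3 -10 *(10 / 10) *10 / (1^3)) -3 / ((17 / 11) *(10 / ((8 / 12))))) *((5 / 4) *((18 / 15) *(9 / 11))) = -104.48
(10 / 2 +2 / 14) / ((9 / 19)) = 76 / 7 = 10.86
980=980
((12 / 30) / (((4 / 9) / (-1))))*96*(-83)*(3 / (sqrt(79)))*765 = 16457904*sqrt(79) / 79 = 1851658.87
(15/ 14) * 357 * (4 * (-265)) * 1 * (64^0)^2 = -405450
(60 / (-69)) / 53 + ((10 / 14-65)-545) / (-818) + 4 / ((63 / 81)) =40981627 / 6979994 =5.87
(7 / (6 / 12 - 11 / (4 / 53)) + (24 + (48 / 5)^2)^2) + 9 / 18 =1399960731 / 103750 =13493.60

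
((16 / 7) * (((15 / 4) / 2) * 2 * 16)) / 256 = 15 / 28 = 0.54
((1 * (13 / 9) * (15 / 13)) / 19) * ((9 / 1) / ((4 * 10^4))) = 3 / 152000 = 0.00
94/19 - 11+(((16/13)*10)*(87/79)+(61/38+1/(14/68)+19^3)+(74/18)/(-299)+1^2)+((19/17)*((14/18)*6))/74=6874.02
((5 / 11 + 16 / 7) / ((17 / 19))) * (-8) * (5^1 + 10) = -481080 / 1309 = -367.52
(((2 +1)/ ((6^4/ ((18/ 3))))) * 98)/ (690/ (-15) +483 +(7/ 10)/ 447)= 36505/ 11720382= 0.00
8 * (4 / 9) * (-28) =-896 / 9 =-99.56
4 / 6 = 2 / 3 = 0.67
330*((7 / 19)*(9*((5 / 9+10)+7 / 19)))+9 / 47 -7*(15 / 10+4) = 404317559 / 33934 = 11914.82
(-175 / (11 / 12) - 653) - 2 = -9305 / 11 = -845.91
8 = 8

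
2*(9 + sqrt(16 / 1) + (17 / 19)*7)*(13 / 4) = 2379 / 19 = 125.21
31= 31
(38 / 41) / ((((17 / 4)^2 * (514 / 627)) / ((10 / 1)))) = 1906080 / 3045193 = 0.63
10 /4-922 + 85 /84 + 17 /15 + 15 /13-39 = -5215397 /5460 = -955.20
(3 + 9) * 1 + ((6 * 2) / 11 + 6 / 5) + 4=1006 / 55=18.29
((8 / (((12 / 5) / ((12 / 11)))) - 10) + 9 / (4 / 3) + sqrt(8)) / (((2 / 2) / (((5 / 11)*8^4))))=87040 / 121 + 40960*sqrt(2) / 11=5985.36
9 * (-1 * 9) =-81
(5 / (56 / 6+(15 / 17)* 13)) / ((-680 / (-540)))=405 / 2122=0.19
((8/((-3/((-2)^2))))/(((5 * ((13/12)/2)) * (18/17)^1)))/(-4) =544/585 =0.93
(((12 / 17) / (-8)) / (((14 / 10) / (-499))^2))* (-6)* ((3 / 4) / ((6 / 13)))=728327925 / 6664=109292.91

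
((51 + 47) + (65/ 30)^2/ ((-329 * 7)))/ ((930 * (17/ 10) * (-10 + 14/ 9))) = -8124815/ 1106877072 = -0.01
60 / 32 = 15 / 8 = 1.88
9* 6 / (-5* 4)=-27 / 10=-2.70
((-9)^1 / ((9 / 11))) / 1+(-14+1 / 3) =-24.67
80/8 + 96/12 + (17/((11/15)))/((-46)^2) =419223/23276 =18.01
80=80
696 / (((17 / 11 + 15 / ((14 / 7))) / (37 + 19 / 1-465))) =-6262608 / 199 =-31470.39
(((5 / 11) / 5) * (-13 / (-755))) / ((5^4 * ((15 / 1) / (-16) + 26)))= 208 / 2081440625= 0.00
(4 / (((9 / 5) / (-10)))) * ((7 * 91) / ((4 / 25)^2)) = -9953125 / 18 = -552951.39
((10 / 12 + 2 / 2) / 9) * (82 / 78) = 451 / 2106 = 0.21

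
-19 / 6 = -3.17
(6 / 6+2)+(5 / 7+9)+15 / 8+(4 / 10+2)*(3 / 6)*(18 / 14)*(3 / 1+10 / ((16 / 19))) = 10511 / 280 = 37.54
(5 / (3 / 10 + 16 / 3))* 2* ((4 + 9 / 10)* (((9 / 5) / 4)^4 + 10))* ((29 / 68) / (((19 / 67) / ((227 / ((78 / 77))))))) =2673515356806833 / 90832768000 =29433.38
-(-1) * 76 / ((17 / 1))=4.47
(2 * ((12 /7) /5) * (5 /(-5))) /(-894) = 4 /5215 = 0.00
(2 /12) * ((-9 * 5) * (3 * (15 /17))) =-675 /34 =-19.85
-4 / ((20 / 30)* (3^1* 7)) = -2 / 7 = -0.29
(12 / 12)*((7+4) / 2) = 5.50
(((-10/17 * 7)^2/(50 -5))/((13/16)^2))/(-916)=-0.00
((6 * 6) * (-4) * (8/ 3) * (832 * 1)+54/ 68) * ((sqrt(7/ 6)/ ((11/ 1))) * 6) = -10862565 * sqrt(42)/ 374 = -188228.52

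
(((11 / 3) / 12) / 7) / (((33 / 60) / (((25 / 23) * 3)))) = 125 / 483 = 0.26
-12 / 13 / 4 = -3 / 13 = -0.23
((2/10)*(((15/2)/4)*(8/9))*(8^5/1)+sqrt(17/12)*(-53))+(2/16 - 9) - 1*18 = 261499/24 - 53*sqrt(51)/6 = 10832.71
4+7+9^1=20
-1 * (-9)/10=9/10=0.90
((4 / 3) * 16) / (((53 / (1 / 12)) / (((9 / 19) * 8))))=128 / 1007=0.13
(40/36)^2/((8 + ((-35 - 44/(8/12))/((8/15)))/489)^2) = 170041600/7982171649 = 0.02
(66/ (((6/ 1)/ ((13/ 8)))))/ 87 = 143/ 696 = 0.21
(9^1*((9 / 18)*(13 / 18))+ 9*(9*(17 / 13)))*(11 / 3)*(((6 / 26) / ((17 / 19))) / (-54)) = -1186493 / 620568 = -1.91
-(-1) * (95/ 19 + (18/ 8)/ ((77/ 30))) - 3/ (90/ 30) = 751/ 154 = 4.88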